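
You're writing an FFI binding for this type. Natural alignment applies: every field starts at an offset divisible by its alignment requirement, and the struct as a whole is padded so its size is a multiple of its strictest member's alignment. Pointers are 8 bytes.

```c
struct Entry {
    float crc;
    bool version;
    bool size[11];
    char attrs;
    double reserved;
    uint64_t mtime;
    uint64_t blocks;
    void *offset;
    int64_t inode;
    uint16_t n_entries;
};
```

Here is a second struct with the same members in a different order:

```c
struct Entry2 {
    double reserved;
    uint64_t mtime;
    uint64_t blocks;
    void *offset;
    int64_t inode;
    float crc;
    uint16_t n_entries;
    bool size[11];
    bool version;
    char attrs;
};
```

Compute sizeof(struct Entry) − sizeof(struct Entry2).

8

0..4  crc  (4B, 4-aligned)
4..5  version  (1B, 1-aligned)
5..16  size  (11B, 1-aligned)
16..17  attrs  (1B, 1-aligned)
17..24  -- padding (7B)
24..32  reserved  (8B, 8-aligned)
32..40  mtime  (8B, 8-aligned)
40..48  blocks  (8B, 8-aligned)
48..56  offset  (8B, 8-aligned)
56..64  inode  (8B, 8-aligned)
64..66  n_entries  (2B, 2-aligned)
66..72  -- tail padding (6B)
sizeof = 72, alignof = 8
— Entry2 —
0..8  reserved  (8B, 8-aligned)
8..16  mtime  (8B, 8-aligned)
16..24  blocks  (8B, 8-aligned)
24..32  offset  (8B, 8-aligned)
32..40  inode  (8B, 8-aligned)
40..44  crc  (4B, 4-aligned)
44..46  n_entries  (2B, 2-aligned)
46..57  size  (11B, 1-aligned)
57..58  version  (1B, 1-aligned)
58..59  attrs  (1B, 1-aligned)
59..64  -- tail padding (5B)
sizeof = 64, alignof = 8
72 − 64 = 8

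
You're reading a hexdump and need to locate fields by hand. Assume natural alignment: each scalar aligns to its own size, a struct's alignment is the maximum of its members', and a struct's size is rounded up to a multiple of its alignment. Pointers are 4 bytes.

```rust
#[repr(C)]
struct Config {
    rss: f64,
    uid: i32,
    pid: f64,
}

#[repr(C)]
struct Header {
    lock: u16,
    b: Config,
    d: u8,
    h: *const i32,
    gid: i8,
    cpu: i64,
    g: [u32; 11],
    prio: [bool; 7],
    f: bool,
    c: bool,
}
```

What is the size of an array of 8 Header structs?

896

Config: 0..8  rss  (8B, 8-aligned); 8..12  uid  (4B, 4-aligned); 12..16  -- padding (4B); 16..24  pid  (8B, 8-aligned); sizeof = 24, alignof = 8
0..2  lock  (2B, 2-aligned)
2..8  -- padding (6B)
8..32  b  (24B, 8-aligned)
32..33  d  (1B, 1-aligned)
33..36  -- padding (3B)
36..40  h  (4B, 4-aligned)
40..41  gid  (1B, 1-aligned)
41..48  -- padding (7B)
48..56  cpu  (8B, 8-aligned)
56..100  g  (44B, 4-aligned)
100..107  prio  (7B, 1-aligned)
107..108  f  (1B, 1-aligned)
108..109  c  (1B, 1-aligned)
109..112  -- tail padding (3B)
sizeof = 112, alignof = 8
array of 8: 8 × 112 = 896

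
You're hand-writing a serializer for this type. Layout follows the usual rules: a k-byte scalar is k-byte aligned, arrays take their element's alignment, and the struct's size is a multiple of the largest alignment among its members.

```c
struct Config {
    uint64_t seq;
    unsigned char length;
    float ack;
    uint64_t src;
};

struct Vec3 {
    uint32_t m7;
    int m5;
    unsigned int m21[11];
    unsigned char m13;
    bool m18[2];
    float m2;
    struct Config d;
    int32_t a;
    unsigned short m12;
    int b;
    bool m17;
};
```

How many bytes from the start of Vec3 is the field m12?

Config: @0: seq [8B, align 8] → 8; @8: length [1B, align 1] → 9; +3 pad (align 4); @12: ack [4B, align 4] → 16; @16: src [8B, align 8] → 24; size 24, align 8
@0: m7 [4B, align 4] → 4
@4: m5 [4B, align 4] → 8
@8: m21 [44B, align 4] → 52
@52: m13 [1B, align 1] → 53
@53: m18 [2B, align 1] → 55
+1 pad (align 4)
@56: m2 [4B, align 4] → 60
+4 pad (align 8)
@64: d [24B, align 8] → 88
@88: a [4B, align 4] → 92
@92: m12 [2B, align 2] → 94

92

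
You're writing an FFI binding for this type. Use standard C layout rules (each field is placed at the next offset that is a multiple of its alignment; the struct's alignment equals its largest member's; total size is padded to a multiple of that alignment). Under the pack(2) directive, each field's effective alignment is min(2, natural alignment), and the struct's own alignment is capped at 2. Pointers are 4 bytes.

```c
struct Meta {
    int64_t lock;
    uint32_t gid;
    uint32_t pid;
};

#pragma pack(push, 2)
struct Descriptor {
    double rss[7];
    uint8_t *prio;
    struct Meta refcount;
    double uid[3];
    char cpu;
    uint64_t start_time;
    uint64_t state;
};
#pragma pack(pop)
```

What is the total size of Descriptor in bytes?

118

Meta: @0: lock [8B, align 8] → 8; @8: gid [4B, align 4] → 12; @12: pid [4B, align 4] → 16; size 16, align 8
@0: rss [56B, align 2] → 56
@56: prio [4B, align 2] → 60
@60: refcount [16B, align 2] → 76
@76: uid [24B, align 2] → 100
@100: cpu [1B, align 1] → 101
+1 pad (align 2)
@102: start_time [8B, align 2] → 110
@110: state [8B, align 2] → 118
size 118, align 2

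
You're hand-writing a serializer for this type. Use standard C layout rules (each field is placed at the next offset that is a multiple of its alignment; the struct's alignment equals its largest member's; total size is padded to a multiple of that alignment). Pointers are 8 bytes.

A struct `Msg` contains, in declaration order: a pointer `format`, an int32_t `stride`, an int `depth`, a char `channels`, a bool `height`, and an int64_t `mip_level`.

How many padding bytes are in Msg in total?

6

format at 0 (size 8, align 8) → ends 8
stride at 8 (size 4, align 4) → ends 12
depth at 12 (size 4, align 4) → ends 16
channels at 16 (size 1, align 1) → ends 17
height at 17 (size 1, align 1) → ends 18
pad 6 to align 8 for mip_level
mip_level at 24 (size 8, align 8) → ends 32
total 32 bytes, alignment 8
data bytes 26, size 32 → padding 6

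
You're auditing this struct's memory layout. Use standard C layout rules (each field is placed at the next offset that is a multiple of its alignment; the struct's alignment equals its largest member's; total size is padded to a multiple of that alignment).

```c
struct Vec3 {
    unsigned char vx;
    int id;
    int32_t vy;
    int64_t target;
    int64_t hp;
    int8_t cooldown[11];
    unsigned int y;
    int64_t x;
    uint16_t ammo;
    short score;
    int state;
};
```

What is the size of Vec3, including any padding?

vx at 0 (size 1, align 1) → ends 1
pad 3 to align 4 for id
id at 4 (size 4, align 4) → ends 8
vy at 8 (size 4, align 4) → ends 12
pad 4 to align 8 for target
target at 16 (size 8, align 8) → ends 24
hp at 24 (size 8, align 8) → ends 32
cooldown at 32 (size 11, align 1) → ends 43
pad 1 to align 4 for y
y at 44 (size 4, align 4) → ends 48
x at 48 (size 8, align 8) → ends 56
ammo at 56 (size 2, align 2) → ends 58
score at 58 (size 2, align 2) → ends 60
state at 60 (size 4, align 4) → ends 64
total 64 bytes, alignment 8

64 bytes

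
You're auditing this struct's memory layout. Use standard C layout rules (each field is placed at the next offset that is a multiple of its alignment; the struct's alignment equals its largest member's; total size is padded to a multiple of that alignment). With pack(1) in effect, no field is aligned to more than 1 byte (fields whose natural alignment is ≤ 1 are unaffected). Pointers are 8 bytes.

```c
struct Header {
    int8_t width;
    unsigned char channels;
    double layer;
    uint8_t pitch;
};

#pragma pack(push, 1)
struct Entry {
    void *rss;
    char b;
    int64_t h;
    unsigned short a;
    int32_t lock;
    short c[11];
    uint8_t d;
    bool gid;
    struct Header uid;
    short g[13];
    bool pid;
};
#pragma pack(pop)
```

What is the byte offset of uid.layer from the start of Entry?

55

Header: width at 0 (size 1, align 1) → ends 1; channels at 1 (size 1, align 1) → ends 2; pad 6 to align 8 for layer; layer at 8 (size 8, align 8) → ends 16; pitch at 16 (size 1, align 1) → ends 17; tail pad 7 to reach multiple of 8; total 24 bytes, alignment 8
rss at 0 (size 8, align 1) → ends 8
b at 8 (size 1, align 1) → ends 9
h at 9 (size 8, align 1) → ends 17
a at 17 (size 2, align 1) → ends 19
lock at 19 (size 4, align 1) → ends 23
c at 23 (size 22, align 1) → ends 45
d at 45 (size 1, align 1) → ends 46
gid at 46 (size 1, align 1) → ends 47
uid at 47 (size 24, align 1) → ends 71
within Header: layer at 8
47 + 8 = 55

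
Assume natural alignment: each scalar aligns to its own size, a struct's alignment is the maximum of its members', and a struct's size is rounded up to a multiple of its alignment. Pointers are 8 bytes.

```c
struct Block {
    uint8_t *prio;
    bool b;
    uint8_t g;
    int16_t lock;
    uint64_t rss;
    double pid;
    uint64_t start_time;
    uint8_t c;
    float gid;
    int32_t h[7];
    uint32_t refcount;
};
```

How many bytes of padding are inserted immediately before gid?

3

@0: prio [8B, align 8] → 8
@8: b [1B, align 1] → 9
@9: g [1B, align 1] → 10
@10: lock [2B, align 2] → 12
+4 pad (align 8)
@16: rss [8B, align 8] → 24
@24: pid [8B, align 8] → 32
@32: start_time [8B, align 8] → 40
@40: c [1B, align 1] → 41
+3 pad (align 4)
@44: gid [4B, align 4] → 48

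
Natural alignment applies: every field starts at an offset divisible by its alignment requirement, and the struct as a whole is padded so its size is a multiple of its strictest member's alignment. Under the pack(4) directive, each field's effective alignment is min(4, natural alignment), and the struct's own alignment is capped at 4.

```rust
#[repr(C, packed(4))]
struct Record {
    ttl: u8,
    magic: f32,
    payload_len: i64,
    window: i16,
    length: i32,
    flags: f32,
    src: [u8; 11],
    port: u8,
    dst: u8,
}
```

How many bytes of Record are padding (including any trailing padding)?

@0: ttl [1B, align 1] → 1
+3 pad (align 4)
@4: magic [4B, align 4] → 8
@8: payload_len [8B, align 4] → 16
@16: window [2B, align 2] → 18
+2 pad (align 4)
@20: length [4B, align 4] → 24
@24: flags [4B, align 4] → 28
@28: src [11B, align 1] → 39
@39: port [1B, align 1] → 40
@40: dst [1B, align 1] → 41
+3 tail pad (align 4)
size 44, align 4
data bytes 36, size 44 → padding 8

8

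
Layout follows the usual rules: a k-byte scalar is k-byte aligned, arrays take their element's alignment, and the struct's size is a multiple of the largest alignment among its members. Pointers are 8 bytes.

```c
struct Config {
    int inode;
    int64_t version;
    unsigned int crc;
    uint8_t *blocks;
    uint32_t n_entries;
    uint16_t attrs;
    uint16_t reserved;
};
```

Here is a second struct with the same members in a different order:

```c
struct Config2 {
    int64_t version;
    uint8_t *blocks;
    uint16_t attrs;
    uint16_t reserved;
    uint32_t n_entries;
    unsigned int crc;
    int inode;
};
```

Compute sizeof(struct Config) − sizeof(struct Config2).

0..4  inode  (4B, 4-aligned)
4..8  -- padding (4B)
8..16  version  (8B, 8-aligned)
16..20  crc  (4B, 4-aligned)
20..24  -- padding (4B)
24..32  blocks  (8B, 8-aligned)
32..36  n_entries  (4B, 4-aligned)
36..38  attrs  (2B, 2-aligned)
38..40  reserved  (2B, 2-aligned)
sizeof = 40, alignof = 8
— Config2 —
0..8  version  (8B, 8-aligned)
8..16  blocks  (8B, 8-aligned)
16..18  attrs  (2B, 2-aligned)
18..20  reserved  (2B, 2-aligned)
20..24  n_entries  (4B, 4-aligned)
24..28  crc  (4B, 4-aligned)
28..32  inode  (4B, 4-aligned)
sizeof = 32, alignof = 8
40 − 32 = 8

8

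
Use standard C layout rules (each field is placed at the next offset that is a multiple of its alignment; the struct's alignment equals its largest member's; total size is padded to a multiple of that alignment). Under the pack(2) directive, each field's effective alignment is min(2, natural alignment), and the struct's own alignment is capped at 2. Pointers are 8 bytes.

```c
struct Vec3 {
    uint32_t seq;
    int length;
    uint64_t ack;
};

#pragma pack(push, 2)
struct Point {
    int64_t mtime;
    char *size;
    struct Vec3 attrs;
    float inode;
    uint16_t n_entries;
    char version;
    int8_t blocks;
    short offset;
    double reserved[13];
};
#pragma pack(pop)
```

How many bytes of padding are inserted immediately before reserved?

Vec3: 0..4  seq  (4B, 4-aligned); 4..8  length  (4B, 4-aligned); 8..16  ack  (8B, 8-aligned); sizeof = 16, alignof = 8
0..8  mtime  (8B, 2-aligned)
8..16  size  (8B, 2-aligned)
16..32  attrs  (16B, 2-aligned)
32..36  inode  (4B, 2-aligned)
36..38  n_entries  (2B, 2-aligned)
38..39  version  (1B, 1-aligned)
39..40  blocks  (1B, 1-aligned)
40..42  offset  (2B, 2-aligned)
42..146  reserved  (104B, 2-aligned)

0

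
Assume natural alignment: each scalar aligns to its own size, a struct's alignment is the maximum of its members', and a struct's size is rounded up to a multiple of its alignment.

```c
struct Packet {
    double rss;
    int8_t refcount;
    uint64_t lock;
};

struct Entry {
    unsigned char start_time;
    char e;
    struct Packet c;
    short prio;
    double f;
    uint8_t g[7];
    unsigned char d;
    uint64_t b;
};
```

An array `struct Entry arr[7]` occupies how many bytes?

Packet: @0: rss [8B, align 8] → 8; @8: refcount [1B, align 1] → 9; +7 pad (align 8); @16: lock [8B, align 8] → 24; size 24, align 8
@0: start_time [1B, align 1] → 1
@1: e [1B, align 1] → 2
+6 pad (align 8)
@8: c [24B, align 8] → 32
@32: prio [2B, align 2] → 34
+6 pad (align 8)
@40: f [8B, align 8] → 48
@48: g [7B, align 1] → 55
@55: d [1B, align 1] → 56
@56: b [8B, align 8] → 64
size 64, align 8
array of 7: 7 × 64 = 448

448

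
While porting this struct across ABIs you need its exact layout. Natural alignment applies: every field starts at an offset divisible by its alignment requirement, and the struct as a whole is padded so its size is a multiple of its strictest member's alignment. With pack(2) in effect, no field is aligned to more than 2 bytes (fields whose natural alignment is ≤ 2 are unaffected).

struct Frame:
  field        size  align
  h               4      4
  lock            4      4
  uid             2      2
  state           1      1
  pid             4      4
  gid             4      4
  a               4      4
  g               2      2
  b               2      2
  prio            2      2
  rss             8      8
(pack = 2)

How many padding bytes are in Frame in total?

1

0..4  h  (4B, 2-aligned)
4..8  lock  (4B, 2-aligned)
8..10  uid  (2B, 2-aligned)
10..11  state  (1B, 1-aligned)
11..12  -- padding (1B)
12..16  pid  (4B, 2-aligned)
16..20  gid  (4B, 2-aligned)
20..24  a  (4B, 2-aligned)
24..26  g  (2B, 2-aligned)
26..28  b  (2B, 2-aligned)
28..30  prio  (2B, 2-aligned)
30..38  rss  (8B, 2-aligned)
sizeof = 38, alignof = 2
data bytes 37, size 38 → padding 1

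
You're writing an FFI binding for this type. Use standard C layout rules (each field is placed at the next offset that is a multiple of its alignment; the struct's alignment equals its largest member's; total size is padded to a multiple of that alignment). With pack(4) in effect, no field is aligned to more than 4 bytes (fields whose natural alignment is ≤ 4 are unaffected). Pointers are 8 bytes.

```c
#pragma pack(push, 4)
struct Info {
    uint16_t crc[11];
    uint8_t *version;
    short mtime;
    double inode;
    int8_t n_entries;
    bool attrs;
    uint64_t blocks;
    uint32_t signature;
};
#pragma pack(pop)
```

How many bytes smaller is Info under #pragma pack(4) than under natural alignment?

12

natural layout:
  0..22  crc  (22B, 2-aligned)
  22..24  -- padding (2B)
  24..32  version  (8B, 8-aligned)
  32..34  mtime  (2B, 2-aligned)
  34..40  -- padding (6B)
  40..48  inode  (8B, 8-aligned)
  48..49  n_entries  (1B, 1-aligned)
  49..50  attrs  (1B, 1-aligned)
  50..56  -- padding (6B)
  56..64  blocks  (8B, 8-aligned)
  64..68  signature  (4B, 4-aligned)
  68..72  -- tail padding (4B)
  sizeof = 72, alignof = 8
packed(4) layout:
  0..22  crc  (22B, 2-aligned)
  22..24  -- padding (2B)
  24..32  version  (8B, 4-aligned)
  32..34  mtime  (2B, 2-aligned)
  34..36  -- padding (2B)
  36..44  inode  (8B, 4-aligned)
  44..45  n_entries  (1B, 1-aligned)
  45..46  attrs  (1B, 1-aligned)
  46..48  -- padding (2B)
  48..56  blocks  (8B, 4-aligned)
  56..60  signature  (4B, 4-aligned)
  sizeof = 60, alignof = 4
72 − 60 = 12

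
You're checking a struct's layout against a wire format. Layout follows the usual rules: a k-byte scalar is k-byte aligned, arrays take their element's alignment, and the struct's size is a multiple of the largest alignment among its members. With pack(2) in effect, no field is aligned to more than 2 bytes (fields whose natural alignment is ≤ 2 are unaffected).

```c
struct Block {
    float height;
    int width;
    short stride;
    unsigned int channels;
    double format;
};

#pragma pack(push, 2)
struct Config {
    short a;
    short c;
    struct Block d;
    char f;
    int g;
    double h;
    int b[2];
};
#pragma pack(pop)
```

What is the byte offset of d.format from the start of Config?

20

Block: @0: height [4B, align 4] → 4; @4: width [4B, align 4] → 8; @8: stride [2B, align 2] → 10; +2 pad (align 4); @12: channels [4B, align 4] → 16; @16: format [8B, align 8] → 24; size 24, align 8
@0: a [2B, align 2] → 2
@2: c [2B, align 2] → 4
@4: d [24B, align 2] → 28
within Block: format at 16
4 + 16 = 20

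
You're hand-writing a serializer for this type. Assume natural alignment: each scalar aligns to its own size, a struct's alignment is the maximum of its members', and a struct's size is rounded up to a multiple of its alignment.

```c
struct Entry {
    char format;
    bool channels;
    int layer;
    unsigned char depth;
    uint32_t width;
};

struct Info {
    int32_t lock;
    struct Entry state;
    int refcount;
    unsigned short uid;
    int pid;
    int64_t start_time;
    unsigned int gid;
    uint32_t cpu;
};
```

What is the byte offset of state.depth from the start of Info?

Entry: @0: format [1B, align 1] → 1; @1: channels [1B, align 1] → 2; +2 pad (align 4); @4: layer [4B, align 4] → 8; @8: depth [1B, align 1] → 9; +3 pad (align 4); @12: width [4B, align 4] → 16; size 16, align 4
@0: lock [4B, align 4] → 4
@4: state [16B, align 4] → 20
within Entry: depth at 8
4 + 8 = 12

12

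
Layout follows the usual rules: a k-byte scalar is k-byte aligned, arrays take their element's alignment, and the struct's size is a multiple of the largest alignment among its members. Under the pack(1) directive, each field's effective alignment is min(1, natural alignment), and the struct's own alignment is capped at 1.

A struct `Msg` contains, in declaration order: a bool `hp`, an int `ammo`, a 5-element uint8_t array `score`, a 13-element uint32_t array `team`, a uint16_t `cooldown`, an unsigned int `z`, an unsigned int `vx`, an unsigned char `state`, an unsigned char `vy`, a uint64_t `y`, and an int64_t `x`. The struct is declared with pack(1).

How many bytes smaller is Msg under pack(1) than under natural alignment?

natural layout:
  hp at 0 (size 1, align 1) → ends 1
  pad 3 to align 4 for ammo
  ammo at 4 (size 4, align 4) → ends 8
  score at 8 (size 5, align 1) → ends 13
  pad 3 to align 4 for team
  team at 16 (size 52, align 4) → ends 68
  cooldown at 68 (size 2, align 2) → ends 70
  pad 2 to align 4 for z
  z at 72 (size 4, align 4) → ends 76
  vx at 76 (size 4, align 4) → ends 80
  state at 80 (size 1, align 1) → ends 81
  vy at 81 (size 1, align 1) → ends 82
  pad 6 to align 8 for y
  y at 88 (size 8, align 8) → ends 96
  x at 96 (size 8, align 8) → ends 104
  total 104 bytes, alignment 8
packed(1) layout:
  hp at 0 (size 1, align 1) → ends 1
  ammo at 1 (size 4, align 1) → ends 5
  score at 5 (size 5, align 1) → ends 10
  team at 10 (size 52, align 1) → ends 62
  cooldown at 62 (size 2, align 1) → ends 64
  z at 64 (size 4, align 1) → ends 68
  vx at 68 (size 4, align 1) → ends 72
  state at 72 (size 1, align 1) → ends 73
  vy at 73 (size 1, align 1) → ends 74
  y at 74 (size 8, align 1) → ends 82
  x at 82 (size 8, align 1) → ends 90
  total 90 bytes, alignment 1
104 − 90 = 14

14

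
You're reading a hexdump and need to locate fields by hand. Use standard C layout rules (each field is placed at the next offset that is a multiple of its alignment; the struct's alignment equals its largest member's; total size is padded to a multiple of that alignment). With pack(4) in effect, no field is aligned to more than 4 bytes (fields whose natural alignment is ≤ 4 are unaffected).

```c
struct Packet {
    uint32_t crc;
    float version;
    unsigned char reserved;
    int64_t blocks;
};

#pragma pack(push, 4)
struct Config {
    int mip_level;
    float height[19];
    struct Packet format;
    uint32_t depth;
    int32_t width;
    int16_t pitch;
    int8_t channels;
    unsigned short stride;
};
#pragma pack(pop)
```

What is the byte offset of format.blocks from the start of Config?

96

Packet: @0: crc [4B, align 4] → 4; @4: version [4B, align 4] → 8; @8: reserved [1B, align 1] → 9; +7 pad (align 8); @16: blocks [8B, align 8] → 24; size 24, align 8
@0: mip_level [4B, align 4] → 4
@4: height [76B, align 4] → 80
@80: format [24B, align 4] → 104
within Packet: blocks at 16
80 + 16 = 96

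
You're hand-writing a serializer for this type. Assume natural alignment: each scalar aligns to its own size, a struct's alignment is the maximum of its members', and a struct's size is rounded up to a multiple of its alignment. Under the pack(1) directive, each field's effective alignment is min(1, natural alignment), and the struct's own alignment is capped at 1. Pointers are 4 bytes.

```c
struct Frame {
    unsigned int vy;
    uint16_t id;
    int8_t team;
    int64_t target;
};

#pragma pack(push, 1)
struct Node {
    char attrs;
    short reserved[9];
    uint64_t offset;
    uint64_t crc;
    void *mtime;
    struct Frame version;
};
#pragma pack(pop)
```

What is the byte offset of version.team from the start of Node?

Frame: vy at 0 (size 4, align 4) → ends 4; id at 4 (size 2, align 2) → ends 6; team at 6 (size 1, align 1) → ends 7; pad 1 to align 8 for target; target at 8 (size 8, align 8) → ends 16; total 16 bytes, alignment 8
attrs at 0 (size 1, align 1) → ends 1
reserved at 1 (size 18, align 1) → ends 19
offset at 19 (size 8, align 1) → ends 27
crc at 27 (size 8, align 1) → ends 35
mtime at 35 (size 4, align 1) → ends 39
version at 39 (size 16, align 1) → ends 55
within Frame: team at 6
39 + 6 = 45

45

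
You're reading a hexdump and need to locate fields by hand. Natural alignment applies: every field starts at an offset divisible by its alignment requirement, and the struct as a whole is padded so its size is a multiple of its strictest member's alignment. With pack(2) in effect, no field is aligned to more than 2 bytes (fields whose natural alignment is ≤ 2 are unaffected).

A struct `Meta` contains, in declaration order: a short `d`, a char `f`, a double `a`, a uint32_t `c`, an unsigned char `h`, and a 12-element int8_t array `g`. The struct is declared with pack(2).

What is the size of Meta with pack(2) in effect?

30

d at 0 (size 2, align 2) → ends 2
f at 2 (size 1, align 1) → ends 3
pad 1 to align 2 for a
a at 4 (size 8, align 2) → ends 12
c at 12 (size 4, align 2) → ends 16
h at 16 (size 1, align 1) → ends 17
g at 17 (size 12, align 1) → ends 29
tail pad 1 to reach multiple of 2
total 30 bytes, alignment 2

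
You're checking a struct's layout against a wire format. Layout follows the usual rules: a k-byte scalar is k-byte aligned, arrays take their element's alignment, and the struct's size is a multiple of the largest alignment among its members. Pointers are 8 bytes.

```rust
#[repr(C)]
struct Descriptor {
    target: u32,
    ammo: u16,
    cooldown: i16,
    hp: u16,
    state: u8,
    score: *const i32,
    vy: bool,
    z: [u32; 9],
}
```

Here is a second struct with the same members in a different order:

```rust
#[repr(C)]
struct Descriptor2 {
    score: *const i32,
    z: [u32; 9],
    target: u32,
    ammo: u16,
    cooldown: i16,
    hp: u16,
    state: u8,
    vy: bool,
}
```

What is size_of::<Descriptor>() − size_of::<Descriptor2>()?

8

@0: target [4B, align 4] → 4
@4: ammo [2B, align 2] → 6
@6: cooldown [2B, align 2] → 8
@8: hp [2B, align 2] → 10
@10: state [1B, align 1] → 11
+5 pad (align 8)
@16: score [8B, align 8] → 24
@24: vy [1B, align 1] → 25
+3 pad (align 4)
@28: z [36B, align 4] → 64
size 64, align 8
— Descriptor2 —
@0: score [8B, align 8] → 8
@8: z [36B, align 4] → 44
@44: target [4B, align 4] → 48
@48: ammo [2B, align 2] → 50
@50: cooldown [2B, align 2] → 52
@52: hp [2B, align 2] → 54
@54: state [1B, align 1] → 55
@55: vy [1B, align 1] → 56
size 56, align 8
64 − 56 = 8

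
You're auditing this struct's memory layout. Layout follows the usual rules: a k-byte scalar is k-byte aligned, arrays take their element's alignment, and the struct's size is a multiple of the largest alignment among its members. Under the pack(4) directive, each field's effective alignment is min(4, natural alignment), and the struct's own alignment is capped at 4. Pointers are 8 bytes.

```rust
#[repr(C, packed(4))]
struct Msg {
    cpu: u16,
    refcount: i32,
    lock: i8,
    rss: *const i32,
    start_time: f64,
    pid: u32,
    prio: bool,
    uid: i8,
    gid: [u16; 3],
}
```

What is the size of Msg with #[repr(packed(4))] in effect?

40

@0: cpu [2B, align 2] → 2
+2 pad (align 4)
@4: refcount [4B, align 4] → 8
@8: lock [1B, align 1] → 9
+3 pad (align 4)
@12: rss [8B, align 4] → 20
@20: start_time [8B, align 4] → 28
@28: pid [4B, align 4] → 32
@32: prio [1B, align 1] → 33
@33: uid [1B, align 1] → 34
@34: gid [6B, align 2] → 40
size 40, align 4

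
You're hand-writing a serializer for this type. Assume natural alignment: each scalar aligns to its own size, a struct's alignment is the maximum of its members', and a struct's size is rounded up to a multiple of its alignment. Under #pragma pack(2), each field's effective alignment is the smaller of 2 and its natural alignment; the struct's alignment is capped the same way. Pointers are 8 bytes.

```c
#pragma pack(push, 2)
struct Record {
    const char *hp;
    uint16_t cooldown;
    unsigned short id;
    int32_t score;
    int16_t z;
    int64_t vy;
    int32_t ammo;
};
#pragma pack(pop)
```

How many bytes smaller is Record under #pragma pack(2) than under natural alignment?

natural layout:
  @0: hp [8B, align 8] → 8
  @8: cooldown [2B, align 2] → 10
  @10: id [2B, align 2] → 12
  @12: score [4B, align 4] → 16
  @16: z [2B, align 2] → 18
  +6 pad (align 8)
  @24: vy [8B, align 8] → 32
  @32: ammo [4B, align 4] → 36
  +4 tail pad (align 8)
  size 40, align 8
packed(2) layout:
  @0: hp [8B, align 2] → 8
  @8: cooldown [2B, align 2] → 10
  @10: id [2B, align 2] → 12
  @12: score [4B, align 2] → 16
  @16: z [2B, align 2] → 18
  @18: vy [8B, align 2] → 26
  @26: ammo [4B, align 2] → 30
  size 30, align 2
40 − 30 = 10

10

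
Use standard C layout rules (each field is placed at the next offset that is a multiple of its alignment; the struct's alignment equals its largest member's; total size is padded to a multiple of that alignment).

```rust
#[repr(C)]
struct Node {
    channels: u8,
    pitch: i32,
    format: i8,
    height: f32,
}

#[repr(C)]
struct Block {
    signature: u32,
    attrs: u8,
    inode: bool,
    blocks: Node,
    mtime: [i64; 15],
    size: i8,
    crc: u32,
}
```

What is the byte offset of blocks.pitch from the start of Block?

Node: 0..1  channels  (1B, 1-aligned); 1..4  -- padding (3B); 4..8  pitch  (4B, 4-aligned); 8..9  format  (1B, 1-aligned); 9..12  -- padding (3B); 12..16  height  (4B, 4-aligned); sizeof = 16, alignof = 4
0..4  signature  (4B, 4-aligned)
4..5  attrs  (1B, 1-aligned)
5..6  inode  (1B, 1-aligned)
6..8  -- padding (2B)
8..24  blocks  (16B, 4-aligned)
within Node: pitch at 4
8 + 4 = 12

12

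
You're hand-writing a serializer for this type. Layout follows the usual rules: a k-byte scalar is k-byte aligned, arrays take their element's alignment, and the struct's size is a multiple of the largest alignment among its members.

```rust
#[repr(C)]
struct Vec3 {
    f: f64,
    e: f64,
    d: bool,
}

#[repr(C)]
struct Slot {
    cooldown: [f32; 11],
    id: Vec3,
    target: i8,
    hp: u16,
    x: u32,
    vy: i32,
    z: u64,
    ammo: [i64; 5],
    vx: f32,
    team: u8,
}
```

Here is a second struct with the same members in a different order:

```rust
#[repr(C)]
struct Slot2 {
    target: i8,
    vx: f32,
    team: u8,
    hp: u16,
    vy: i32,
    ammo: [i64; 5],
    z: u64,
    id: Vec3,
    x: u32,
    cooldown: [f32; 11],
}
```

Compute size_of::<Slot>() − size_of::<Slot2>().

8

Vec3: f at 0 (size 8, align 8) → ends 8; e at 8 (size 8, align 8) → ends 16; d at 16 (size 1, align 1) → ends 17; tail pad 7 to reach multiple of 8; total 24 bytes, alignment 8
cooldown at 0 (size 44, align 4) → ends 44
pad 4 to align 8 for id
id at 48 (size 24, align 8) → ends 72
target at 72 (size 1, align 1) → ends 73
pad 1 to align 2 for hp
hp at 74 (size 2, align 2) → ends 76
x at 76 (size 4, align 4) → ends 80
vy at 80 (size 4, align 4) → ends 84
pad 4 to align 8 for z
z at 88 (size 8, align 8) → ends 96
ammo at 96 (size 40, align 8) → ends 136
vx at 136 (size 4, align 4) → ends 140
team at 140 (size 1, align 1) → ends 141
tail pad 3 to reach multiple of 8
total 144 bytes, alignment 8
— Slot2 —
target at 0 (size 1, align 1) → ends 1
pad 3 to align 4 for vx
vx at 4 (size 4, align 4) → ends 8
team at 8 (size 1, align 1) → ends 9
pad 1 to align 2 for hp
hp at 10 (size 2, align 2) → ends 12
vy at 12 (size 4, align 4) → ends 16
ammo at 16 (size 40, align 8) → ends 56
z at 56 (size 8, align 8) → ends 64
id at 64 (size 24, align 8) → ends 88
x at 88 (size 4, align 4) → ends 92
cooldown at 92 (size 44, align 4) → ends 136
total 136 bytes, alignment 8
144 − 136 = 8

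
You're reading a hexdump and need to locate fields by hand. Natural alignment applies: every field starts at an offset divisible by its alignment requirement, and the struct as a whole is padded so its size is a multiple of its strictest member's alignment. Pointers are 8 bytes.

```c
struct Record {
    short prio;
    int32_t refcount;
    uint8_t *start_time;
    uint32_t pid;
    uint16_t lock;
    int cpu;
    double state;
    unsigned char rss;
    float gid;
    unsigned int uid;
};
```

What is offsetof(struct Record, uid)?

prio at 0 (size 2, align 2) → ends 2
pad 2 to align 4 for refcount
refcount at 4 (size 4, align 4) → ends 8
start_time at 8 (size 8, align 8) → ends 16
pid at 16 (size 4, align 4) → ends 20
lock at 20 (size 2, align 2) → ends 22
pad 2 to align 4 for cpu
cpu at 24 (size 4, align 4) → ends 28
pad 4 to align 8 for state
state at 32 (size 8, align 8) → ends 40
rss at 40 (size 1, align 1) → ends 41
pad 3 to align 4 for gid
gid at 44 (size 4, align 4) → ends 48
uid at 48 (size 4, align 4) → ends 52

48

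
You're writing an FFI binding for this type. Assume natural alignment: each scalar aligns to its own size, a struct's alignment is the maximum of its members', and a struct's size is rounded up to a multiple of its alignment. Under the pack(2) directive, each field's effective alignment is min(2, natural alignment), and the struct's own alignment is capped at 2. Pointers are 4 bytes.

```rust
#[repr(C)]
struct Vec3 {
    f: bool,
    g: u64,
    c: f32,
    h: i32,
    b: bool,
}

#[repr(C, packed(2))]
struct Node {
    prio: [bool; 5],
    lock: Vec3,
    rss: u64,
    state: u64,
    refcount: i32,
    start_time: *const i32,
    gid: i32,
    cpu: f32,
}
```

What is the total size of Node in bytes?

Vec3: 0..1  f  (1B, 1-aligned); 1..8  -- padding (7B); 8..16  g  (8B, 8-aligned); 16..20  c  (4B, 4-aligned); 20..24  h  (4B, 4-aligned); 24..25  b  (1B, 1-aligned); 25..32  -- tail padding (7B); sizeof = 32, alignof = 8
0..5  prio  (5B, 1-aligned)
5..6  -- padding (1B)
6..38  lock  (32B, 2-aligned)
38..46  rss  (8B, 2-aligned)
46..54  state  (8B, 2-aligned)
54..58  refcount  (4B, 2-aligned)
58..62  start_time  (4B, 2-aligned)
62..66  gid  (4B, 2-aligned)
66..70  cpu  (4B, 2-aligned)
sizeof = 70, alignof = 2

70 bytes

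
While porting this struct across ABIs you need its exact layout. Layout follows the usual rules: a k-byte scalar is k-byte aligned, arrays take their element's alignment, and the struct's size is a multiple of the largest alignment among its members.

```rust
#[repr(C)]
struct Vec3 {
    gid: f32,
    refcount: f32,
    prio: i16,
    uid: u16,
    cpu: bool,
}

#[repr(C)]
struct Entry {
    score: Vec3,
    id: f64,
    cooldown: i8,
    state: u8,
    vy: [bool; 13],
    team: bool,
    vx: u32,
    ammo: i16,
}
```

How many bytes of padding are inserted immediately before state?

0

Vec3: @0: gid [4B, align 4] → 4; @4: refcount [4B, align 4] → 8; @8: prio [2B, align 2] → 10; @10: uid [2B, align 2] → 12; @12: cpu [1B, align 1] → 13; +3 tail pad (align 4); size 16, align 4
@0: score [16B, align 4] → 16
@16: id [8B, align 8] → 24
@24: cooldown [1B, align 1] → 25
@25: state [1B, align 1] → 26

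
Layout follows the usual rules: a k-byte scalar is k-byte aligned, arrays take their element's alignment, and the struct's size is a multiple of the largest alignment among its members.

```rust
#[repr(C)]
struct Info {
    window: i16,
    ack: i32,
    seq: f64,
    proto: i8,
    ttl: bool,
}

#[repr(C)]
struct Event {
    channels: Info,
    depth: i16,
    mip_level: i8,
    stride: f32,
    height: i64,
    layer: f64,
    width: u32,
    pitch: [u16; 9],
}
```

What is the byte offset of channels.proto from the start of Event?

Info: window at 0 (size 2, align 2) → ends 2; pad 2 to align 4 for ack; ack at 4 (size 4, align 4) → ends 8; seq at 8 (size 8, align 8) → ends 16; proto at 16 (size 1, align 1) → ends 17; ttl at 17 (size 1, align 1) → ends 18; tail pad 6 to reach multiple of 8; total 24 bytes, alignment 8
channels at 0 (size 24, align 8) → ends 24
within Info: proto at 16
0 + 16 = 16

16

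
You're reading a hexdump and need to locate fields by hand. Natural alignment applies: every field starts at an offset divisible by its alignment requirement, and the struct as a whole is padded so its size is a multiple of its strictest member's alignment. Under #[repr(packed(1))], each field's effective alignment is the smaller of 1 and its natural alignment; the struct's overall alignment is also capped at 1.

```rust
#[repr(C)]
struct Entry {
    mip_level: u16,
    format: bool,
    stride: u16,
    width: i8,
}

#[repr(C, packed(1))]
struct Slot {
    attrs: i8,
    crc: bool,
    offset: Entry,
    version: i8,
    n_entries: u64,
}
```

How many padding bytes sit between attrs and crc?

Entry: 0..2  mip_level  (2B, 2-aligned); 2..3  format  (1B, 1-aligned); 3..4  -- padding (1B); 4..6  stride  (2B, 2-aligned); 6..7  width  (1B, 1-aligned); 7..8  -- tail padding (1B); sizeof = 8, alignof = 2
0..1  attrs  (1B, 1-aligned)
1..2  crc  (1B, 1-aligned)

0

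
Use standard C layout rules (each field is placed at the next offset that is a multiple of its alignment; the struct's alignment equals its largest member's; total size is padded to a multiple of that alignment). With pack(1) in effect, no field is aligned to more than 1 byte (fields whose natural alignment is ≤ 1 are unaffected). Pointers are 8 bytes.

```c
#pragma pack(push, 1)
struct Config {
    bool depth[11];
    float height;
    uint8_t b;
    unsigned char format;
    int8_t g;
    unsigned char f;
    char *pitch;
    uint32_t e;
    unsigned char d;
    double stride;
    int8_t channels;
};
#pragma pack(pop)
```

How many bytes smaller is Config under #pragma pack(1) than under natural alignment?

15

natural layout:
  depth at 0 (size 11, align 1) → ends 11
  pad 1 to align 4 for height
  height at 12 (size 4, align 4) → ends 16
  b at 16 (size 1, align 1) → ends 17
  format at 17 (size 1, align 1) → ends 18
  g at 18 (size 1, align 1) → ends 19
  f at 19 (size 1, align 1) → ends 20
  pad 4 to align 8 for pitch
  pitch at 24 (size 8, align 8) → ends 32
  e at 32 (size 4, align 4) → ends 36
  d at 36 (size 1, align 1) → ends 37
  pad 3 to align 8 for stride
  stride at 40 (size 8, align 8) → ends 48
  channels at 48 (size 1, align 1) → ends 49
  tail pad 7 to reach multiple of 8
  total 56 bytes, alignment 8
packed(1) layout:
  depth at 0 (size 11, align 1) → ends 11
  height at 11 (size 4, align 1) → ends 15
  b at 15 (size 1, align 1) → ends 16
  format at 16 (size 1, align 1) → ends 17
  g at 17 (size 1, align 1) → ends 18
  f at 18 (size 1, align 1) → ends 19
  pitch at 19 (size 8, align 1) → ends 27
  e at 27 (size 4, align 1) → ends 31
  d at 31 (size 1, align 1) → ends 32
  stride at 32 (size 8, align 1) → ends 40
  channels at 40 (size 1, align 1) → ends 41
  total 41 bytes, alignment 1
56 − 41 = 15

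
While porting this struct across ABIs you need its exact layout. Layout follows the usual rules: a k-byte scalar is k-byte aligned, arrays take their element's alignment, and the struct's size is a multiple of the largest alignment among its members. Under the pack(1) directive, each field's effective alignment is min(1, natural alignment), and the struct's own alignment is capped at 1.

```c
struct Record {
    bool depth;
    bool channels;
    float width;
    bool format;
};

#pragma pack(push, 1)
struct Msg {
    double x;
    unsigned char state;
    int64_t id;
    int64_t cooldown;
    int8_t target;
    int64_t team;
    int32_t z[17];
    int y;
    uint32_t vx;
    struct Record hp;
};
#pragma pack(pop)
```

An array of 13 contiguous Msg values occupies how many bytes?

1586

Record: depth at 0 (size 1, align 1) → ends 1; channels at 1 (size 1, align 1) → ends 2; pad 2 to align 4 for width; width at 4 (size 4, align 4) → ends 8; format at 8 (size 1, align 1) → ends 9; tail pad 3 to reach multiple of 4; total 12 bytes, alignment 4
x at 0 (size 8, align 1) → ends 8
state at 8 (size 1, align 1) → ends 9
id at 9 (size 8, align 1) → ends 17
cooldown at 17 (size 8, align 1) → ends 25
target at 25 (size 1, align 1) → ends 26
team at 26 (size 8, align 1) → ends 34
z at 34 (size 68, align 1) → ends 102
y at 102 (size 4, align 1) → ends 106
vx at 106 (size 4, align 1) → ends 110
hp at 110 (size 12, align 1) → ends 122
total 122 bytes, alignment 1
array of 13: 13 × 122 = 1586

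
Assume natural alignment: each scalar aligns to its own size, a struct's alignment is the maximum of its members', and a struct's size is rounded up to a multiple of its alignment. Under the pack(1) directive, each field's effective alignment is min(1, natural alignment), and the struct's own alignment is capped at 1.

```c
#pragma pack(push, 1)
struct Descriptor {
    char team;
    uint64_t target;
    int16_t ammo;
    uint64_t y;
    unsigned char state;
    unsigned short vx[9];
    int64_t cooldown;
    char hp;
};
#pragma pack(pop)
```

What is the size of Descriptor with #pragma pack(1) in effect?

47

0..1  team  (1B, 1-aligned)
1..9  target  (8B, 1-aligned)
9..11  ammo  (2B, 1-aligned)
11..19  y  (8B, 1-aligned)
19..20  state  (1B, 1-aligned)
20..38  vx  (18B, 1-aligned)
38..46  cooldown  (8B, 1-aligned)
46..47  hp  (1B, 1-aligned)
sizeof = 47, alignof = 1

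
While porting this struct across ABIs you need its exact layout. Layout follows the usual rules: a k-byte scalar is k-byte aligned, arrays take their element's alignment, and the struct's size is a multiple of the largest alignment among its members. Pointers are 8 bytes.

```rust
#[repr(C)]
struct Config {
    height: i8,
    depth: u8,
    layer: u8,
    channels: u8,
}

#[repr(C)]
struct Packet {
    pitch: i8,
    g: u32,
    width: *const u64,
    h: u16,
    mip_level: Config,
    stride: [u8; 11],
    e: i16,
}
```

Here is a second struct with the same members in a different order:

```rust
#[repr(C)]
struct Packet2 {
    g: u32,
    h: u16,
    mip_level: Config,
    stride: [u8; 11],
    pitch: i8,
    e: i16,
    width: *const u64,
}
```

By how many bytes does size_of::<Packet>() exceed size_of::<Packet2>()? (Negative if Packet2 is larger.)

Config: height at 0 (size 1, align 1) → ends 1; depth at 1 (size 1, align 1) → ends 2; layer at 2 (size 1, align 1) → ends 3; channels at 3 (size 1, align 1) → ends 4; total 4 bytes, alignment 1
pitch at 0 (size 1, align 1) → ends 1
pad 3 to align 4 for g
g at 4 (size 4, align 4) → ends 8
width at 8 (size 8, align 8) → ends 16
h at 16 (size 2, align 2) → ends 18
mip_level at 18 (size 4, align 1) → ends 22
stride at 22 (size 11, align 1) → ends 33
pad 1 to align 2 for e
e at 34 (size 2, align 2) → ends 36
tail pad 4 to reach multiple of 8
total 40 bytes, alignment 8
— Packet2 —
g at 0 (size 4, align 4) → ends 4
h at 4 (size 2, align 2) → ends 6
mip_level at 6 (size 4, align 1) → ends 10
stride at 10 (size 11, align 1) → ends 21
pitch at 21 (size 1, align 1) → ends 22
e at 22 (size 2, align 2) → ends 24
width at 24 (size 8, align 8) → ends 32
total 32 bytes, alignment 8
40 − 32 = 8

8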